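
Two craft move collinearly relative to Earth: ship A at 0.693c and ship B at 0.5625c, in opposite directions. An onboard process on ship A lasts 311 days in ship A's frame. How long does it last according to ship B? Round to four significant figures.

725.1 days

Speed of ship A in ship B's frame: u = (v_A + v_B)/(1 + v_A v_B/c²) = (0.693 + 0.5625)/(1 + 0.693×0.5625) = 1.2555/1.3898125 = 0.90336; |u| = 0.90336c.
γ for this relative speed: γ = 1/√(1 − 0.816059) = 2.3316.
Ship A's interval is proper; time dilation gives Δt_B = γΔτ = 2.3316 × 311 days = 725.1 days.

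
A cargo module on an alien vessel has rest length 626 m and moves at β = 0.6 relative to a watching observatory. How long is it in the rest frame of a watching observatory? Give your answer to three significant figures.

γ = 1/√(1 − β²) = 1/√(1 − 0.36) = 1/√0.64 = 1/0.8 = 1.25.
Length contraction: L = L₀/γ = 626/1.25 = 501 m.

501 m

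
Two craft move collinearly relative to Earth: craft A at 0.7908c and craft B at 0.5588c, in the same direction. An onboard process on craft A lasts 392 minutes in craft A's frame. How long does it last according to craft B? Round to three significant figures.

431 minutes

The velocity of craft A relative to craft B is (0.7908 − 0.5588)c / (1 − 0.7908×0.5588) = 0.4157c; relative speed 0.4157c.
At |u| = 0.4157c, γ = (1 − 0.172806)^(−1/2) = 1.0995.
Craft A's interval is proper; time dilation gives Δt_B = γΔτ = 1.0995 × 392 minutes = 431 minutes.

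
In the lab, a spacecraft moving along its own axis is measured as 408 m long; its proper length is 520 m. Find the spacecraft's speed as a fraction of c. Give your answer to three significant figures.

Length contraction gives γ = L₀/L = 520/408 = 1.2745.
β = √(1 − 1/γ²) = √0.384369 = 0.620.

0.620c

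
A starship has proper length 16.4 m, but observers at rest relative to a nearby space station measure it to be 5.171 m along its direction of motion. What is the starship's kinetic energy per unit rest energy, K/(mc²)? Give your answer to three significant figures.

2.17

γ = L₀/L = 16.4/5.171 = 3.17153.
Since K = (γ−1)mc², K/(mc²) = 3.17153 − 1 = 2.17.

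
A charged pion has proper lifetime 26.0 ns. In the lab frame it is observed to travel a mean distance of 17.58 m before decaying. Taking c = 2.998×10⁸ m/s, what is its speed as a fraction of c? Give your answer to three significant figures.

0.914c

d = βγcτ ⇒ βγ = d/(cτ) = 17.58 m / (7.7948 m) = 2.2553.
β = (βγ)/√(1+(βγ)²) = 2.2553/√6.08638 = 0.914.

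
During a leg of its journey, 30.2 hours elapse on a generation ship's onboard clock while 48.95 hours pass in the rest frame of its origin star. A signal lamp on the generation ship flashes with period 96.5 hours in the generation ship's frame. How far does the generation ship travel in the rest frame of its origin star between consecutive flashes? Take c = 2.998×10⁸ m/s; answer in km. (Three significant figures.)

1.33×10^11 km

From Δt = γΔτ: γ = 48.95/30.2 = 1.62086.
β = √(1 − 1/γ²) = 0.787. Lab-frame period = γτ = 1.62086×96.5 hours = 156.41 hours. Distance = βc × γτ = 0.787 × 2.998×10⁸ m/s × 563076 s = 1.3285×10^14 m = 1.33×10^11 km.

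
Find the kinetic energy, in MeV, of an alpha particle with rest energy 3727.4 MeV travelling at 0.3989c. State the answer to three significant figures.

β² = 0.15912121, so γ = 1/√0.84087879 = 1.090519.
Kinetic energy: K = (γ − 1)mc² = (1.090519 − 1) × 3727.4 MeV = 0.090519 × 3727.4 = 337 MeV.

337 MeV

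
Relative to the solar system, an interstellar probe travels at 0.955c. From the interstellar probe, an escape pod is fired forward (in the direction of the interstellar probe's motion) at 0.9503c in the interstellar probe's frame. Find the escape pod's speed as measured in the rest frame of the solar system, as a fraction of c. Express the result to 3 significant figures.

Relativistic velocity addition: u = (u' + v)/(1 + u'v/c²), with u' = 0.9503c and v = 0.955c.
Numerator: 0.9503 + 0.955 = 1.9053. Denominator: 1 + (0.9503)(0.955) = 1.9075365.
u = 1.9053/1.9075365 = 0.99883, so the speed is 0.999c.

0.999c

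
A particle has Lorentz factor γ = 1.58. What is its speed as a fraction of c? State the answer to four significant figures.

0.7742c

β = √(1 − 1/γ²) = √(1 − 1/2.4964) = √0.599423 = 0.7742.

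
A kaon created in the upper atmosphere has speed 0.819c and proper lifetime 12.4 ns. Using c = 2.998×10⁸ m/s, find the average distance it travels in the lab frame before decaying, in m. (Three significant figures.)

Lorentz factor: γ = (1 − 0.670761)^(−1/2) = 1.7428.
Lab-frame lifetime: Δt = γτ = 1.7428 × 12.4 ns = 21.611 ns.
Distance: d = vΔt = 0.819 × 2.998×10⁸ m/s × 2.1611×10^-8 s = 5.31 m.

5.31 m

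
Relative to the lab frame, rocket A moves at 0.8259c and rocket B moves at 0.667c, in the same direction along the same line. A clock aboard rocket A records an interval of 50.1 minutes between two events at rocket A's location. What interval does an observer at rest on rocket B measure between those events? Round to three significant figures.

The velocity of rocket A relative to rocket B is (0.8259 − 0.667)c / (1 − 0.8259×0.667) = 0.3538c; relative speed 0.3538c.
γ for this relative speed: γ = 1/√(1 − 0.125174) = 1.0692.
Rocket A's interval is proper; time dilation gives Δt_B = γΔτ = 1.0692 × 50.1 minutes = 53.6 minutes.

53.6 minutes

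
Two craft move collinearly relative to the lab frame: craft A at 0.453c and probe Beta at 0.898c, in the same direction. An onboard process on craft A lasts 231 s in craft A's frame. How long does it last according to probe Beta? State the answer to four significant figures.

The velocity of craft A relative to probe Beta is (0.453 − 0.898)c / (1 − 0.453×0.898) = −0.75016c; relative speed 0.75016c.
At |u| = 0.75016c, γ = (1 − 0.56274)^(−1/2) = 1.5123.
Craft A's interval is proper; time dilation gives Δt_B = γΔτ = 1.5123 × 231 s = 349.3 s.

349.3 s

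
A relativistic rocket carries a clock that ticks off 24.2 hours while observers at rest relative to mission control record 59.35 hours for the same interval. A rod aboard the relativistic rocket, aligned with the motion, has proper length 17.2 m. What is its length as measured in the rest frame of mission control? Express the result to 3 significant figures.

7.01 m

The time-dilation ratio gives γ = 59.35/24.2 = 2.45248.
L = L₀/γ = 17.2/2.45248 = 7.01 m.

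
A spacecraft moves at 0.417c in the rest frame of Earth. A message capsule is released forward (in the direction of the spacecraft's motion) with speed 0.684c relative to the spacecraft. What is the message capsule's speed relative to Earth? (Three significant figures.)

0.857c

Relativistic velocity addition: u = (u' + v)/(1 + u'v/c²), with u' = 0.684c and v = 0.417c.
Numerator: 0.684 + 0.417 = 1.101. Denominator: 1 + (0.684)(0.417) = 1.285228.
u = 1.101/1.285228 = 0.85666, so the speed is 0.857c.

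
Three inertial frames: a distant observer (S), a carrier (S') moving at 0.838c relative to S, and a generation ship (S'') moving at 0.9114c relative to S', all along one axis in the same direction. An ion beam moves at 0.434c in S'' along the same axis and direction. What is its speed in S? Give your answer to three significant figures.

Compose velocities in two stages. Stage 1 (into S'): u₁ = (0.434+0.9114)/(1+0.434×0.9114) = 0.96407.
Stage 2 (into S): u = (0.96407+0.838)/(1+0.96407×0.838) = 0.99678, so the speed is 0.997c.

0.997c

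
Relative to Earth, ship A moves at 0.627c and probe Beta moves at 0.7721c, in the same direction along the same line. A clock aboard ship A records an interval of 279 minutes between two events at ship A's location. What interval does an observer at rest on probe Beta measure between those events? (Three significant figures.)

291 minutes

Speed of ship A in probe Beta's frame: u = (v_A − v_B)/(1 − v_A v_B/c²) = (0.627 − 0.7721)/(1 − 0.627×0.7721) = −0.1451/0.5158933 = −0.28126; |u| = 0.28126c.
At |u| = 0.28126c, γ = (1 − 0.0791072)^(−1/2) = 1.0421.
The clock on ship A records proper time, so probe Beta measures Δt = γΔτ = 1.0421 × 279 = 291 minutes.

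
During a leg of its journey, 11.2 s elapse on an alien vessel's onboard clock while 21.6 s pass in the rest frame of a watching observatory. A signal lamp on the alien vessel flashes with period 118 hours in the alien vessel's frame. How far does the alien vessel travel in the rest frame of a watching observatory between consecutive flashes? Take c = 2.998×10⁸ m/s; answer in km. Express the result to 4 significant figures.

γ = Δt/Δτ = 21.6/11.2 = 1.92857.
β = √(1 − 1/γ²) = 0.85507. Lab-frame period = γτ = 1.92857×118 hours = 227.57 hours. Distance = βc × γτ = 0.85507 × 2.998×10⁸ m/s × 819252 s = 2.1002×10^14 m = 2.100×10^11 km.

2.100×10^11 km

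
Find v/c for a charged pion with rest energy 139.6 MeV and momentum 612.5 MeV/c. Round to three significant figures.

0.975

βγ = pc/(mc²) = 612.5/139.6 = 4.3875.
Since γ² = 1 + (βγ)² = 20.2502, γ = √20.2502 = 4.50002, and β = (βγ)/γ = 4.3875/4.50002 = 0.975.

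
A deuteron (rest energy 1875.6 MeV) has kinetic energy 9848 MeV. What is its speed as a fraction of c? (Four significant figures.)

K = (γ−1)mc², so γ = 1 + 9848/1875.6 = 6.2506.
Then v/c = √(1 − γ⁻²) = √(1 − 0.0255951) = √0.9744049 = 0.9871.

0.9871c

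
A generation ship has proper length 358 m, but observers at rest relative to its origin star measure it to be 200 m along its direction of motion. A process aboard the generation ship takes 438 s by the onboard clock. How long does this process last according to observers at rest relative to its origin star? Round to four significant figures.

Length contraction gives γ = L₀/L = 358/200 = 1.79.
Δt = γΔτ = 1.79 × 438 = 784.0 s.

784.0 s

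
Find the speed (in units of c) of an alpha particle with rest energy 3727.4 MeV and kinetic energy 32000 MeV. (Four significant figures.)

γ = 1 + K/(mc²) = 1 + 32000/3727.4 = 9.5851.
β = √(1 − 1/γ²) = √(1 − 0.0108845) = √0.9891155 = 0.9945.

0.9945c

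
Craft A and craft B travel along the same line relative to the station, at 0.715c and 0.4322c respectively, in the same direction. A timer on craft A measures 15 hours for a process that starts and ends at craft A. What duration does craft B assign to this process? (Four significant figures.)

Speed of craft A in craft B's frame: u = (v_A − v_B)/(1 − v_A v_B/c²) = (0.715 − 0.4322)/(1 − 0.715×0.4322) = 0.2828/0.690977 = 0.40928; |u| = 0.40928c.
γ for this relative speed: γ = 1/√(1 − 0.16751) = 1.096.
The clock on craft A records proper time, so craft B measures Δt = γΔτ = 1.096 × 15 = 16.44 hours.

16.44 hours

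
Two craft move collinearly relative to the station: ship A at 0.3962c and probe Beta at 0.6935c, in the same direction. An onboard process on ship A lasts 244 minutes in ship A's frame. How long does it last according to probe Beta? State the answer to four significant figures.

267.5 minutes

Transform ship A's velocity into probe Beta's frame: (0.3962 − 0.6935)/(1 − 0.3962·0.6935) = −0.2973/0.7252353, so the relative speed is 0.40994c.
γ for this relative speed: γ = 1/√(1 − 0.168051) = 1.0964.
The clock on ship A records proper time, so probe Beta measures Δt = γΔτ = 1.0964 × 244 = 267.5 minutes.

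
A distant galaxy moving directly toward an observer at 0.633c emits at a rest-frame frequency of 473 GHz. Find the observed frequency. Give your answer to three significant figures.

998 GHz

Relativistic Doppler (source moving toward): f_obs = f_src · √((1+β)/(1−β)).
With β = 0.633: factor = √(1.633/0.367) = 2.1094.
f_obs = 473 × 2.1094 = 998 GHz.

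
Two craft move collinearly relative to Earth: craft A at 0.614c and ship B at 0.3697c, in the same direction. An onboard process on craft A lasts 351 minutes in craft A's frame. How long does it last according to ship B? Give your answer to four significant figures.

The velocity of craft A relative to ship B is (0.614 − 0.3697)c / (1 − 0.614×0.3697) = 0.31604c; relative speed 0.31604c.
At |u| = 0.31604c, γ = (1 − 0.0998813)^(−1/2) = 1.054.
The clock on craft A records proper time, so ship B measures Δt = γΔτ = 1.054 × 351 = 370.0 minutes.

370.0 minutes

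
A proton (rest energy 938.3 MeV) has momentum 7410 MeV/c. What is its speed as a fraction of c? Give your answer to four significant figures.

pc/(mc²) = 7410/938.3 = 7.8973 = βγ = β/√(1−β²).
So β² = x²/(1 + x²) with x = 7.8973: x² = 62.3673, β² = 62.3673/63.3673 = 0.984219, β = 0.9921.

0.9921c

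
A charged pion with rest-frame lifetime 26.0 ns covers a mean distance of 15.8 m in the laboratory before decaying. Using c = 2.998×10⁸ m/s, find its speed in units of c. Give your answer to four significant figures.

Let x = d/(cτ) = 15.80 m / (2.998×10⁸ m/s × 2.600×10^-8 s) = 2.027. Since d = βγcτ, x = βγ = β/√(1−β²).
Solving: β² = x²/(1+x²) = 4.10873/5.10873 = 0.804257, so β = 0.8968.

0.8968c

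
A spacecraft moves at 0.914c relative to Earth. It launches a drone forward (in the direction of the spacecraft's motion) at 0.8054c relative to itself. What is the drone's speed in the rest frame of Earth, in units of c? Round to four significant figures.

0.9904c

In units of c, u = (u' + v)/(1 + u'v) with u' = 0.8054 and v = 0.914.
Numerator: 0.8054 + 0.914 = 1.7194. Denominator: 1 + (0.8054)(0.914) = 1.7361356.
u = 1.7194/1.7361356 = 0.99036, so the speed is 0.9904c.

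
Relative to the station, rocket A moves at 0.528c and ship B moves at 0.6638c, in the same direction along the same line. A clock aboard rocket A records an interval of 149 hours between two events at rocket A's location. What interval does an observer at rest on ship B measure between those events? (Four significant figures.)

Transform rocket A's velocity into ship B's frame: (0.528 − 0.6638)/(1 − 0.528·0.6638) = −0.1358/0.6495136, so the relative speed is 0.20908c.
At |u| = 0.20908c, γ = (1 − 0.0437144)^(−1/2) = 1.0226.
The clock on rocket A records proper time, so ship B measures Δt = γΔτ = 1.0226 × 149 = 152.4 hours.

152.4 hours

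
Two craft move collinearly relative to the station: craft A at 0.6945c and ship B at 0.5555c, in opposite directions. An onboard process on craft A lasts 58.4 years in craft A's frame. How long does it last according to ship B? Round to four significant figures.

135.3 years

Speed of craft A in ship B's frame: u = (v_A + v_B)/(1 + v_A v_B/c²) = (0.6945 + 0.5555)/(1 + 0.6945×0.5555) = 1.25/1.38579475 = 0.90201; |u| = 0.90201c.
At |u| = 0.90201c, γ = (1 − 0.813622)^(−1/2) = 2.3163.
The clock on craft A records proper time, so ship B measures Δt = γΔτ = 2.3163 × 58.4 = 135.3 years.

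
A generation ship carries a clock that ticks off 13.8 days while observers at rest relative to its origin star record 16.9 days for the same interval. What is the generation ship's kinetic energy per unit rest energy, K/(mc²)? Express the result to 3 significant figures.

0.225

The time-dilation ratio gives γ = 16.9/13.8 = 1.22464.
Since K = (γ−1)mc², K/(mc²) = 1.22464 − 1 = 0.225.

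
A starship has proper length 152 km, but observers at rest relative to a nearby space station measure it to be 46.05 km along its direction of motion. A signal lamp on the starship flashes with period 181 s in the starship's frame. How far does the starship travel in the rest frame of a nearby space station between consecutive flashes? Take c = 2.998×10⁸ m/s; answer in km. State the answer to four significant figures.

1.707×10^8 km

γ = L₀/L = 152/46.05 = 3.30076.
β = √(1 − 1/γ²) = 0.953. Lab-frame period = γτ = 3.30076×181 s = 597.44 s. Distance = βc × γτ = 0.953 × 2.998×10⁸ m/s × 597.44 s = 1.7069×10^11 m = 1.707×10^8 km.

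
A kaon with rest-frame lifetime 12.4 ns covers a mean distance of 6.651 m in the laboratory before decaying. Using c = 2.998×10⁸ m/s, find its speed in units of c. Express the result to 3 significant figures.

0.873c

Let x = d/(cτ) = 6.651 m / (2.998×10⁸ m/s × 1.240×10^-8 s) = 1.7891. Since d = βγcτ, x = βγ = β/√(1−β²).
Solving: β² = x²/(1+x²) = 3.20088/4.20088 = 0.761955, so β = 0.873.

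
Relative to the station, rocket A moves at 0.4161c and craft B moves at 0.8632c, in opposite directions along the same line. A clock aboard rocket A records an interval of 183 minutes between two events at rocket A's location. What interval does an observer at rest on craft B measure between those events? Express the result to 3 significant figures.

542 minutes

Speed of rocket A in craft B's frame: u = (v_A + v_B)/(1 + v_A v_B/c²) = (0.4161 + 0.8632)/(1 + 0.4161×0.8632) = 1.2793/1.35917752 = 0.94123; |u| = 0.94123c.
γ for this relative speed: γ = 1/√(1 − 0.885914) = 2.9606.
The clock on rocket A records proper time, so craft B measures Δt = γΔτ = 2.9606 × 183 = 542 minutes.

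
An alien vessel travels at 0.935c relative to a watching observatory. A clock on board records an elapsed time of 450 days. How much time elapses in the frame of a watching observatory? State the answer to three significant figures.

1270 days

With β = 0.935, γ = 1/√(1 − 0.935²) = 1/√0.125775 = 2.8197.
The onboard clock measures proper time, so the interval in the rest frame of a watching observatory is dilated: Δt = γ·Δτ = 2.8197 × 450 days = 1270 days.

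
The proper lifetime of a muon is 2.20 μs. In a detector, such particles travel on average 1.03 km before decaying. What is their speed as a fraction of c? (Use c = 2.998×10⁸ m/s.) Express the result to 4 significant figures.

Let x = d/(cτ) = 1030 m / (2.998×10⁸ m/s × 2.200×10^-6 s) = 1.5616. Since d = βγcτ, x = βγ = β/√(1−β²).
Solving: β² = x²/(1+x²) = 2.43859/3.43859 = 0.709183, so β = 0.8421.

0.8421c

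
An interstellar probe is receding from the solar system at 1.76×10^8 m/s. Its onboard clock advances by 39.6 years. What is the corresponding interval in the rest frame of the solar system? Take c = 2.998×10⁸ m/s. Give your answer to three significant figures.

β = v/c = (1.76×10^8 m/s)/(2.998×10⁸ m/s) = 0.587058.
γ = 1/√(1 − β²) = 1/√(1 − 0.3446371) = 1/√0.6553629 = 1/0.809545 = 1.2353.
Time dilation: Δt = γ·Δτ = 1.2353 × 39.6 = 48.9 years.

48.9 years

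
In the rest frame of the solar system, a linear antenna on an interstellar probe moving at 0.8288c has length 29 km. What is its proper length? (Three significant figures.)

β² = 0.68690944, so γ = 1/√0.31309056 = 1.7872.
Proper length: L₀ = γ·L = 1.7872 × 29 = 51.8 km.

51.8 km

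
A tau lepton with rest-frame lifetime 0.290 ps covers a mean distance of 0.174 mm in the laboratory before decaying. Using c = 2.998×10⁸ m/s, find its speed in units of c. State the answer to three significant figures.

Let x = d/(cτ) = 1.740×10^-4 m / (2.998×10⁸ m/s × 2.900×10^-13 s) = 2.0013. Since d = βγcτ, x = βγ = β/√(1−β²).
Solving: β² = x²/(1+x²) = 4.0052/5.0052 = 0.800208, so β = 0.895.

0.895c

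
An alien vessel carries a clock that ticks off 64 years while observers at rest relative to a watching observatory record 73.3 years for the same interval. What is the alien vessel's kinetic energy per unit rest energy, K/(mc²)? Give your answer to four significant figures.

γ = Δt/Δτ = 73.3/64 = 1.14531.
Since K = (γ−1)mc², K/(mc²) = 1.14531 − 1 = 0.1453.

0.1453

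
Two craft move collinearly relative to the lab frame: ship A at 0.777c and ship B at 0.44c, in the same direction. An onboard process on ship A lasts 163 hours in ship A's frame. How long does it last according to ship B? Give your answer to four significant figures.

Speed of ship A in ship B's frame: u = (v_A − v_B)/(1 − v_A v_B/c²) = (0.777 − 0.44)/(1 − 0.777×0.44) = 0.337/0.65812 = 0.51206; |u| = 0.51206c.
At |u| = 0.51206c, γ = (1 − 0.262205)^(−1/2) = 1.1642.
Ship A's interval is proper; time dilation gives Δt_B = γΔτ = 1.1642 × 163 hours = 189.8 hours.

189.8 hours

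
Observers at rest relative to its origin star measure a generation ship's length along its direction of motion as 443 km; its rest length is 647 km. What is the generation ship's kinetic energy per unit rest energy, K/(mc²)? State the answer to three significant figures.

0.460

Length contraction gives γ = L₀/L = 647/443 = 1.4605.
Since K = (γ−1)mc², K/(mc²) = 1.4605 − 1 = 0.460.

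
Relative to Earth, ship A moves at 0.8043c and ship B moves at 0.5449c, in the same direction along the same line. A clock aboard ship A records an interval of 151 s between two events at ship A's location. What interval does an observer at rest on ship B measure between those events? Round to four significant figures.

170.2 s

The velocity of ship A relative to ship B is (0.8043 − 0.5449)c / (1 − 0.8043×0.5449) = 0.46178c; relative speed 0.46178c.
γ for this relative speed: γ = 1/√(1 − 0.213241) = 1.1274.
Ship A's interval is proper; time dilation gives Δt_B = γΔτ = 1.1274 × 151 s = 170.2 s.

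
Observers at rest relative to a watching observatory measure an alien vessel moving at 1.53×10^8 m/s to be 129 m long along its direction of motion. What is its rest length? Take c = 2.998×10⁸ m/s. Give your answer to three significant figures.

β = v/c = (1.53×10^8 m/s)/(2.998×10⁸ m/s) = 0.51034.
With β = 0.51034, γ = 1/√(1 − 0.51034²) = 1/√0.7395530844 = 1.1628.
Proper length: L₀ = γ·L = 1.1628 × 129 = 150 m.

150 m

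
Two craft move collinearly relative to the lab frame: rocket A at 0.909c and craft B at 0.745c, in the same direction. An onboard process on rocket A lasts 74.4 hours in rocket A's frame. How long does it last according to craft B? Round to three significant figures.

Speed of rocket A in craft B's frame: u = (v_A − v_B)/(1 − v_A v_B/c²) = (0.909 − 0.745)/(1 − 0.909×0.745) = 0.164/0.322795 = 0.50806; |u| = 0.50806c.
At |u| = 0.50806c, γ = (1 − 0.258125)^(−1/2) = 1.161.
The clock on rocket A records proper time, so craft B measures Δt = γΔτ = 1.161 × 74.4 = 86.4 hours.

86.4 hours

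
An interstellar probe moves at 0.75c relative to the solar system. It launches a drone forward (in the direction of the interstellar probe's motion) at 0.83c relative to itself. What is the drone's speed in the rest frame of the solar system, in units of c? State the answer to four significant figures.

Relativistic velocity addition: u = (u' + v)/(1 + u'v/c²), with u' = 0.83c and v = 0.75c.
Numerator: 0.83 + 0.75 = 1.58. Denominator: 1 + (0.83)(0.75) = 1.6225.
u = 1.58/1.6225 = 0.97381, so the speed is 0.9738c.

0.9738c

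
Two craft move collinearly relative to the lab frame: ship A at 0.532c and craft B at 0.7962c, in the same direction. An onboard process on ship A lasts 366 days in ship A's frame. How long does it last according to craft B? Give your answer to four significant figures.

411.8 days

Speed of ship A in craft B's frame: u = (v_A − v_B)/(1 − v_A v_B/c²) = (0.532 − 0.7962)/(1 − 0.532×0.7962) = −0.2642/0.5764216 = −0.45835; |u| = 0.45835c.
γ for this relative speed: γ = 1/√(1 − 0.210085) = 1.1251.
The clock on ship A records proper time, so craft B measures Δt = γΔτ = 1.1251 × 366 = 411.8 days.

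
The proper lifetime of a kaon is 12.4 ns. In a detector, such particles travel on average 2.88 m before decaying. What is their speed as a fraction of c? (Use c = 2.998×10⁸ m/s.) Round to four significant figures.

0.6124c

d = βγcτ ⇒ βγ = d/(cτ) = 2.880 m / (3.71752 m) = 0.77471.
β = (βγ)/√(1+(βγ)²) = 0.77471/√1.600176 = 0.6124.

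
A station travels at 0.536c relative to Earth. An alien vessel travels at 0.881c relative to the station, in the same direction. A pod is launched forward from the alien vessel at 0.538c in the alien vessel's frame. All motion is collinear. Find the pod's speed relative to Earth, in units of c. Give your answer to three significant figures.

0.989c

Apply u = (u'+v)/(1+u'v) twice. Pod in the station frame: (0.538+0.881)/(1+0.538·0.881) = 1.419/1.473978 = 0.9627c.
That velocity, transformed to the rest frame of Earth: (0.9627+0.536)/(1+0.9627·0.536) = 1.4987/1.5160072 = 0.98858c.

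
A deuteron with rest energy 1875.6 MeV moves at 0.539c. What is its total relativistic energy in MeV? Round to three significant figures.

2230 MeV

β² = 0.290521, so γ = 1/√0.709479 = 1.1872.
Total energy: E = γmc² = 1.1872 × 1875.6 MeV = 2230 MeV.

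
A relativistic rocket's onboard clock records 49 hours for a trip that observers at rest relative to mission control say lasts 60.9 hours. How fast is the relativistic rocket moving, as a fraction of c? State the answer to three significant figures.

0.594c

γ = Δt/Δτ = 60.9/49 = 1.2429.
β = √(1 − 1/γ²) = √(1 − 0.647333) = √0.352667 = 0.594.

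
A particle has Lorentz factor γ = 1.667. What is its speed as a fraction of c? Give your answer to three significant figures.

β = √(1 − 1/γ²) = √(1 − 1/2.778889) = √0.640144 = 0.800.

0.800c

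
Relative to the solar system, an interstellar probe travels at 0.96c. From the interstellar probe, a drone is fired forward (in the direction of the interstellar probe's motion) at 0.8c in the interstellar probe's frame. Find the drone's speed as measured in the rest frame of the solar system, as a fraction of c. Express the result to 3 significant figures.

In units of c, u = (u' + v)/(1 + u'v) with u' = 0.8 and v = 0.96.
Numerator: 0.8 + 0.96 = 1.76. Denominator: 1 + (0.8)(0.96) = 1.768.
u = 1.76/1.768 = 0.99548, so the speed is 0.995c.

0.995c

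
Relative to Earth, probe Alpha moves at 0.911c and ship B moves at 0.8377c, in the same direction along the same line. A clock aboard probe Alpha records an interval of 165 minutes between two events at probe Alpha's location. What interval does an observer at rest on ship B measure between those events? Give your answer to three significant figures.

174 minutes

Speed of probe Alpha in ship B's frame: u = (v_A − v_B)/(1 − v_A v_B/c²) = (0.911 − 0.8377)/(1 − 0.911×0.8377) = 0.0733/0.2368553 = 0.30947; |u| = 0.30947c.
γ for this relative speed: γ = 1/√(1 − 0.0957717) = 1.0516.
The clock on probe Alpha records proper time, so ship B measures Δt = γΔτ = 1.0516 × 165 = 174 minutes.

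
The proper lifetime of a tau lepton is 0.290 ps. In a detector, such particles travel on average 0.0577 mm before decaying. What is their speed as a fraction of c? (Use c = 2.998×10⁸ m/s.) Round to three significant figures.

d = βγcτ ⇒ βγ = d/(cτ) = 5.770×10^-5 m / (8.6942×10^-5 m) = 0.66366.
β = (βγ)/√(1+(βγ)²) = 0.66366/√1.440445 = 0.553.

0.553c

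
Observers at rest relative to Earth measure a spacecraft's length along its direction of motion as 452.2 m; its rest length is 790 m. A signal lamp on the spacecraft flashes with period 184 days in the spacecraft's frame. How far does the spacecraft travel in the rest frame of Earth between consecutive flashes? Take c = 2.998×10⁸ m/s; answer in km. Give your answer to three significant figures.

6.83×10^12 km

γ = L₀/L = 790/452.2 = 1.74701.
β = √(1 − 1/γ²) = 0.81997. Lab-frame period = γτ = 1.74701×184 days = 321.45 days. Distance = βc × γτ = 0.81997 × 2.998×10⁸ m/s × 27773280 s = 6.8274×10^15 m = 6.83×10^12 km.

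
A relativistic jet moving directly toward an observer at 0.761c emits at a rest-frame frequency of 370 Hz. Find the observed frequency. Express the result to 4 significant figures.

1004 Hz

Relativistic Doppler (source moving toward): f_obs = f_src · √((1+β)/(1−β)).
With β = 0.761: factor = √(1.761/0.239) = 2.7144.
f_obs = 370 × 2.7144 = 1004 Hz.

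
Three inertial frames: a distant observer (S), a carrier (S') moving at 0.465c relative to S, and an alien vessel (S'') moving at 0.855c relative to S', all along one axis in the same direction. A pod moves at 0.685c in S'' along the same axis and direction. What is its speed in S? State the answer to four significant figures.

First combine the pod and alien vessel (S''→S'): u₁ = (0.685 + 0.855)/(1 + 0.685×0.855) = 1.54/1.585675 = 0.9712.
Then combine with the carrier (S'→S): u = (0.9712 + 0.465)/(1 + 0.9712×0.465) = 1.4362/1.451608 = 0.98939.

0.9894c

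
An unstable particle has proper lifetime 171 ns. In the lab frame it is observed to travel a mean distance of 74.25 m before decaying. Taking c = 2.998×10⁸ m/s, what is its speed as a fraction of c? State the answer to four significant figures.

0.8229c

Let x = d/(cτ) = 74.25 m / (2.998×10⁸ m/s × 1.710×10^-7 s) = 1.4483. Since d = βγcτ, x = βγ = β/√(1−β²).
Solving: β² = x²/(1+x²) = 2.09757/3.09757 = 0.677166, so β = 0.8229.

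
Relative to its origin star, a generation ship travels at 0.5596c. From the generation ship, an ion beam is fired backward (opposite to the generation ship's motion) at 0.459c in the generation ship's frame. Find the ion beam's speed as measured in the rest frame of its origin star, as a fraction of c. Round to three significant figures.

0.135c

In units of c, u = (u' + v)/(1 + u'v) with u' = −0.459 and v = 0.5596.
Numerator: −0.459 + 0.5596 = 0.1006. Denominator: 1 + (−0.459)(0.5596) = 0.7431436.
u = 0.1006/0.7431436 = 0.13537, so the speed is 0.135c.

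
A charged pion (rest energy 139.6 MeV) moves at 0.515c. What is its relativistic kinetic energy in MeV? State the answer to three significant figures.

23.3 MeV

γ = 1/√(1 − β²) = 1/√(1 − 0.265225) = 1/√0.734775 = 1/0.85719 = 1.1666.
Kinetic energy: K = (γ − 1)mc² = (1.1666 − 1) × 139.6 MeV = 0.1666 × 139.6 = 23.3 MeV.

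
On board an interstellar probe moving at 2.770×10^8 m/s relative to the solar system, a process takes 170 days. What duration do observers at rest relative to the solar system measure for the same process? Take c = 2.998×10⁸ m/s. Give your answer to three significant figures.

444 days

β = v/c = (2.770×10^8 m/s)/(2.998×10⁸ m/s) = 0.923949.
γ = 1/√(1 − β²) = 1/√(1 − 0.8536818) = 1/√0.1463182 = 1/0.382516 = 2.6143.
Time dilation: Δt = γ·Δτ = 2.6143 × 170 = 444 days.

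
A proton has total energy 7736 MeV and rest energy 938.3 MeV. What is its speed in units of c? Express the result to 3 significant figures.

0.993c

Total energy E = γmc² gives γ = 7736/938.3 = 8.2447.
Hence β = √(1 − 1/γ²) = √(1 − 0.0147113) = √0.9852887 = 0.993.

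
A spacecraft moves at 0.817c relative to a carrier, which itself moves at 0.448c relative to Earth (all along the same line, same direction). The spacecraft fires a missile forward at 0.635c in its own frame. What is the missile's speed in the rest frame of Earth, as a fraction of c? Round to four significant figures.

Compose velocities in two stages. Stage 1 (into S'): u₁ = (0.635+0.817)/(1+0.635×0.817) = 0.95602.
Stage 2 (into S): u = (0.95602+0.448)/(1+0.95602×0.448) = 0.983, so the speed is 0.9830c.

0.9830c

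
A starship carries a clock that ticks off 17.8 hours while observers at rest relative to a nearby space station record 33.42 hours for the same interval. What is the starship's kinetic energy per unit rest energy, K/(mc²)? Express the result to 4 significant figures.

From Δt = γΔτ: γ = 33.42/17.8 = 1.87753.
K/(mc²) = γ − 1 = 1.87753 − 1 = 0.8775.

0.8775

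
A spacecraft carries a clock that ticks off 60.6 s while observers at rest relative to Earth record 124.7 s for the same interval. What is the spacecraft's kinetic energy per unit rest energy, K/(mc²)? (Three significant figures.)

From Δt = γΔτ: γ = 124.7/60.6 = 2.05776.
K/(mc²) = γ − 1 = 2.05776 − 1 = 1.06.

1.06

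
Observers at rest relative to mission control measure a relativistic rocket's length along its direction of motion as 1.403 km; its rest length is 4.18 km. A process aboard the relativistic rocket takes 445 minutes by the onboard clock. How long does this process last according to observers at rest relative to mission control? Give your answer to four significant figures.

Length contraction gives γ = L₀/L = 4.18/1.403 = 2.97933.
Δt = γΔτ = 2.97933 × 445 = 1326 minutes.

1326 minutes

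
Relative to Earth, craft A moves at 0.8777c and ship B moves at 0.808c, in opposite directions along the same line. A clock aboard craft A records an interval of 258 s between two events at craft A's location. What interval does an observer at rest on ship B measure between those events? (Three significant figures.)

Transform craft A's velocity into ship B's frame: (0.8777 + 0.808)/(1 + 0.8777·0.808) = 1.6857/1.7091816, so the relative speed is 0.98626c.
γ for this relative speed: γ = 1/√(1 − 0.972709) = 6.0533.
Craft A's interval is proper; time dilation gives Δt_B = γΔτ = 6.0533 × 258 s = 1560 s.

1560 s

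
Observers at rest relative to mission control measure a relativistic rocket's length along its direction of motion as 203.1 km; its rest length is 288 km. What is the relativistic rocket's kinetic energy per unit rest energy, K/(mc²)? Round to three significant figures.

Length contraction gives γ = L₀/L = 288/203.1 = 1.41802.
K/(mc²) = γ − 1 = 1.41802 − 1 = 0.418.

0.418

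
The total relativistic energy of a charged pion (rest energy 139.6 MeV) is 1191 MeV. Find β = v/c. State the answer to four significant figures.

0.9931

γ = E/(mc²) = 1191/139.6 = 8.5315.
β = √(1 − 1/γ²) = √(1 − 0.0137388) = √0.9862612 = 0.9931.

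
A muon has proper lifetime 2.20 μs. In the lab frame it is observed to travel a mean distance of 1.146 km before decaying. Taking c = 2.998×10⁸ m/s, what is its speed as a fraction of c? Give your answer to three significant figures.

d = βγcτ ⇒ βγ = d/(cτ) = 1146 m / (659.56 m) = 1.7375.
β = (βγ)/√(1+(βγ)²) = 1.7375/√4.01891 = 0.867.

0.867c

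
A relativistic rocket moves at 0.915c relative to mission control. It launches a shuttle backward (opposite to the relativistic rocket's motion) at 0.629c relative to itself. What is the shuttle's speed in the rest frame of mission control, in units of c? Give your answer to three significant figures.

0.674c

Relativistic velocity addition: u = (u' + v)/(1 + u'v/c²), with u' = −0.629c and v = 0.915c.
Numerator: −0.629 + 0.915 = 0.286. Denominator: 1 + (−0.629)(0.915) = 0.424465.
u = 0.286/0.424465 = 0.67379, so the speed is 0.674c.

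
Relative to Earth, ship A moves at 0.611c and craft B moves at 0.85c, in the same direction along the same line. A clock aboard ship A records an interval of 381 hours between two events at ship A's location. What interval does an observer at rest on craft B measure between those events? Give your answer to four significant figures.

439.1 hours

Speed of ship A in craft B's frame: u = (v_A − v_B)/(1 − v_A v_B/c²) = (0.611 − 0.85)/(1 − 0.611×0.85) = −0.239/0.48065 = −0.49724; |u| = 0.49724c.
At |u| = 0.49724c, γ = (1 − 0.247248)^(−1/2) = 1.1526.
The clock on ship A records proper time, so craft B measures Δt = γΔτ = 1.1526 × 381 = 439.1 hours.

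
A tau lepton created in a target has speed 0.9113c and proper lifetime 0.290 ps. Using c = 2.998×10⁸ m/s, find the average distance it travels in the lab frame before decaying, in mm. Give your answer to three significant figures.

β² = 0.83046769, so γ = 1/√0.16953231 = 2.4287.
Lab-frame lifetime: Δt = γτ = 2.4287 × 0.290 ps = 0.70432 ps.
Distance: d = vΔt = 0.9113 × 2.998×10⁸ m/s × 7.0432×10^-13 s = 1.92×10^-4 m = 0.192 mm.

0.192 mm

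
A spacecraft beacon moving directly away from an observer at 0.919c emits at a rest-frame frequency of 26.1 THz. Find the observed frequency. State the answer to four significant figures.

5.362 THz

Relativistic Doppler (source moving away): f_obs = f_src · √((1−β)/(1+β)).
With β = 0.919: factor = √(0.081/1.919) = 0.20545.
f_obs = 26.1 × 0.20545 = 5.362 THz.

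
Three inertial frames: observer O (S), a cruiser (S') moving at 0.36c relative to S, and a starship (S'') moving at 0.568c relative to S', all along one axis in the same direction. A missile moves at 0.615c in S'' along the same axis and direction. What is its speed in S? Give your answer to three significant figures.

0.940c

Compose velocities in two stages. Stage 1 (into S'): u₁ = (0.615+0.568)/(1+0.615×0.568) = 0.87674.
Stage 2 (into S): u = (0.87674+0.36)/(1+0.87674×0.36) = 0.94004, so the speed is 0.940c.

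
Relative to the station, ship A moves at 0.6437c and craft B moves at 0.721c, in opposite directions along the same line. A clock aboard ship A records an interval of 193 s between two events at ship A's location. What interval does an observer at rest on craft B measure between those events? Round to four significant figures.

Speed of ship A in craft B's frame: u = (v_A + v_B)/(1 + v_A v_B/c²) = (0.6437 + 0.721)/(1 + 0.6437×0.721) = 1.3647/1.4641077 = 0.9321; |u| = 0.9321c.
γ for this relative speed: γ = 1/√(1 − 0.86881) = 2.7609.
Ship A's interval is proper; time dilation gives Δt_B = γΔτ = 2.7609 × 193 s = 532.9 s.

532.9 s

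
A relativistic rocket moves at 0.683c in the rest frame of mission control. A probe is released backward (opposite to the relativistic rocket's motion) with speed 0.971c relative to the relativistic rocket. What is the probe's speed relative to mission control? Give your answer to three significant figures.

0.855c

Relativistic velocity addition: u = (u' + v)/(1 + u'v/c²), with u' = −0.971c and v = 0.683c.
Numerator: −0.971 + 0.683 = −0.288. Denominator: 1 + (−0.971)(0.683) = 0.336807.
u = −0.288/0.336807 = −0.85509, so the speed is 0.855c.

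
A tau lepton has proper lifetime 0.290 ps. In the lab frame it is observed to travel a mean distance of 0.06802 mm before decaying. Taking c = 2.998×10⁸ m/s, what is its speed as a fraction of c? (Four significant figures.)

d = βγcτ ⇒ βγ = d/(cτ) = 6.802×10^-5 m / (8.6942×10^-5 m) = 0.78236.
β = (βγ)/√(1+(βγ)²) = 0.78236/√1.612087 = 0.6162.

0.6162c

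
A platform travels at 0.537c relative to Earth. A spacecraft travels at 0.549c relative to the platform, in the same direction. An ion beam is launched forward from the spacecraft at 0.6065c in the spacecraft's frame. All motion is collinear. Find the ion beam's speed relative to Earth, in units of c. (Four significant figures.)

Compose velocities in two stages. Stage 1 (into S'): u₁ = (0.6065+0.549)/(1+0.6065×0.549) = 0.86686.
Stage 2 (into S): u = (0.86686+0.537)/(1+0.86686×0.537) = 0.95794, so the speed is 0.9579c.

0.9579c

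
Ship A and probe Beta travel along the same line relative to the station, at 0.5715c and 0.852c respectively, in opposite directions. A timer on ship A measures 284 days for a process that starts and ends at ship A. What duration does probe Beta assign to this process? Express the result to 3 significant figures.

983 days

The velocity of ship A relative to probe Beta is (0.5715 + 0.852)c / (1 + 0.5715×0.852) = 0.95735c; relative speed 0.95735c.
At |u| = 0.95735c, γ = (1 − 0.916519)^(−1/2) = 3.461.
The clock on ship A records proper time, so probe Beta measures Δt = γΔτ = 3.461 × 284 = 983 days.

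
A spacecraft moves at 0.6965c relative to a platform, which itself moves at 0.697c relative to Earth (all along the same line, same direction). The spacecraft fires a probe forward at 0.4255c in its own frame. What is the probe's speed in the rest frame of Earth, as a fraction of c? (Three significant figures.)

0.975c

Compose velocities in two stages. Stage 1 (into S'): u₁ = (0.4255+0.6965)/(1+0.4255×0.6965) = 0.8655.
Stage 2 (into S): u = (0.8655+0.697)/(1+0.8655×0.697) = 0.97458, so the speed is 0.975c.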